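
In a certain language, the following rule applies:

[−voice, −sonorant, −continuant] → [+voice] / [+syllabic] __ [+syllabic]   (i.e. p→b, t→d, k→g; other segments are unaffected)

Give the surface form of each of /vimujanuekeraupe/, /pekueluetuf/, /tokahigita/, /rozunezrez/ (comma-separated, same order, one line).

vimujanuegeraube, peguelueduf, togahigida, rozunezrez

/vimujanuekeraupe/: /k/ is a voiceless stop between vowels /e/ and /e/, so it voices to [g]. /p/ is a voiceless stop between vowels /u/ and /e/, so it voices to [b]. → [vimujanuegeraube].
/pekueluetuf/: /k/ is a voiceless stop between vowels /e/ and /u/, so it voices to [g]. /t/ is a voiceless stop between vowels /e/ and /u/, so it voices to [d]. → [peguelueduf].
/tokahigita/: /k/ is a voiceless stop between vowels /o/ and /a/, so it voices to [g]. /t/ is a voiceless stop between vowels /i/ and /a/, so it voices to [d]. → [togahigida].
/rozunezrez/: the rule's environment is not met; surfaces unchanged as [rozunezrez].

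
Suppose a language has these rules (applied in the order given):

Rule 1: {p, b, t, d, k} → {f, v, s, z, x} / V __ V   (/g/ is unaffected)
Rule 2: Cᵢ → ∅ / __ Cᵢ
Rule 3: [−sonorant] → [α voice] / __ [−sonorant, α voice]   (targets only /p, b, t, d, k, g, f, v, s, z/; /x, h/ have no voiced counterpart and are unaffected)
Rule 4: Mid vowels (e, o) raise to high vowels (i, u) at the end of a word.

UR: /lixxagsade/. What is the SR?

lixaksazi

Rule 1 (intervocalic spirantization): /d/ is a stop between vowels /a/ and /e/, so it spirantizes to the fricative [z]. /lixxagsade/ → lixxagsaze.
Rule 2 (degemination): /xx/ is a geminate; the first /x/ deletes. /lixxagsaze/ → lixagsaze.
Rule 3 (regressive voicing assimilation): /g/ precedes the voiceless obstruent /s/, so it devoices to [k] by assimilation. /lixagsaze/ → lixaksaze.
Rule 4 (final vowel raising): /e/ is a mid vowel in word-final position, so it raises to [i]. /lixaksaze/ → lixaksazi.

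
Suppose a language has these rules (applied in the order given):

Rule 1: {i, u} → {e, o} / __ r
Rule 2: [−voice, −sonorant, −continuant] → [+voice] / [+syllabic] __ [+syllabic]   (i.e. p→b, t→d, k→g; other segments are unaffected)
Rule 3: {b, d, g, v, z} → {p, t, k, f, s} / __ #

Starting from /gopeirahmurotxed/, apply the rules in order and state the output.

gobeerahmorotxet

Rule 1 (pre-rhotic lowering): /i/ is a high vowel immediately before /r/, so it lowers to [e]. /u/ is a high vowel immediately before /r/, so it lowers to [o]. /gopeirahmurotxed/ → gopeerahmorotxed.
Rule 2 (intervocalic voicing): /p/ is a voiceless stop between vowels /o/ and /e/, so it voices to [b]. /gopeerahmorotxed/ → gobeerahmorotxed.
Rule 3 (final devoicing): /d/ is a voiced obstruent in word-final position, so it devoices to [t]. /gobeerahmorotxed/ → gobeerahmorotxet.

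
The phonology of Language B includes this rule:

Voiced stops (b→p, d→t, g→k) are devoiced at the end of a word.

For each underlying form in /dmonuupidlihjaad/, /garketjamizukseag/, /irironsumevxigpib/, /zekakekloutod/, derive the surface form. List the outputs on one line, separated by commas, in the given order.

/dmonuupidlihjaad/: /d/ is a voiced stop in word-final position, so it devoices to [t]. → [dmonuupidlihjaat].
/garketjamizukseag/: /g/ is a voiced stop in word-final position, so it devoices to [k]. → [garketjamizukseak].
/irironsumevxigpib/: /b/ is a voiced stop in word-final position, so it devoices to [p]. → [irironsumevxigpip].
/zekakekloutod/: /d/ is a voiced stop in word-final position, so it devoices to [t]. → [zekakekloutot].

dmonuupidlihjaat, garketjamizukseak, irironsumevxigpip, zekakekloutot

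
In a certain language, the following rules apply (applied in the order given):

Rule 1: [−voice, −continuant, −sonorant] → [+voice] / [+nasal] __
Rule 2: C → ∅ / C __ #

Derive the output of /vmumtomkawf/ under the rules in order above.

vmumdomgaw

Rule 1 (post-nasal voicing): /t/ is a voiceless stop immediately after the nasal /m/, so it voices to [d]. /k/ is a voiceless stop immediately after the nasal /m/, so it voices to [g]. /vmumtomkawf/ → vmumdomgawf.
Rule 2 (final cluster simplification): /f/ is the second consonant of a word-final cluster /wf/, so it deletes. /vmumdomgawf/ → vmumdomgaw.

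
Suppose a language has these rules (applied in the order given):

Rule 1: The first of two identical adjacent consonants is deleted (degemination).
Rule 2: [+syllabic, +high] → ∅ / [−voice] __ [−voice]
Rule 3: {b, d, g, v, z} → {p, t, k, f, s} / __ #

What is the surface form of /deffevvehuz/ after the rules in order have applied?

defevehus

Rule 1 (degemination): /ff/ is a geminate; the first /f/ deletes. /vv/ is a geminate; the first /v/ deletes. /deffevvehuz/ → defevehuz.
Rule 2 (high vowel syncope): no segment meets the environment; /defevehuz/ is unchanged.
Rule 3 (final devoicing): /z/ is a voiced obstruent in word-final position, so it devoices to [s]. /defevehuz/ → defevehus.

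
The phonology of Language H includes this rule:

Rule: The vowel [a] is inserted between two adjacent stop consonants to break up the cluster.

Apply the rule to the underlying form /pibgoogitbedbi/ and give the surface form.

/b/ and /g/ form a stop–stop cluster, so [a] is inserted between them.
/t/ and /b/ form a stop–stop cluster, so [a] is inserted between them.
/d/ and /b/ form a stop–stop cluster, so [a] is inserted between them.
Surface form: [pibagoogitabedabi].

pibagoogitabedabi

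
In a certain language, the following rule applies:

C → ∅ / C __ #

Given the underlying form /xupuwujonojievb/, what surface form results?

xupuwujonojiev

/b/ is the second consonant of a word-final cluster /vb/, so it deletes.
Surface form: [xupuwujonojiev].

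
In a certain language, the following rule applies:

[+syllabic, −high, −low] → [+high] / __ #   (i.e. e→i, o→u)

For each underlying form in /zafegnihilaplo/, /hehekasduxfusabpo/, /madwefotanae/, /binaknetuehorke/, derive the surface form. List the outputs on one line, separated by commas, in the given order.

/zafegnihilaplo/: /o/ is a mid vowel in word-final position, so it raises to [u]. → [zafegnihilaplu].
/hehekasduxfusabpo/: /o/ is a mid vowel in word-final position, so it raises to [u]. → [hehekasduxfusabpu].
/madwefotanae/: /e/ is a mid vowel in word-final position, so it raises to [i]. → [madwefotanai].
/binaknetuehorke/: /e/ is a mid vowel in word-final position, so it raises to [i]. → [binaknetuehorki].

zafegnihilaplu, hehekasduxfusabpu, madwefotanai, binaknetuehorki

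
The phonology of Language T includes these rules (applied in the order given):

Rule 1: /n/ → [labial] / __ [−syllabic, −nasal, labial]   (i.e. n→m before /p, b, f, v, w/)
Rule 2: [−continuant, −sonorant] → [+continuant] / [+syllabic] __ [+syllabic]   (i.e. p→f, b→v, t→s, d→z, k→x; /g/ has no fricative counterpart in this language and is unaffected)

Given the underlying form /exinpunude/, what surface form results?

Rule 1 (nasal place assimilation): /n/ precedes the labial consonant /p/, so it assimilates in place to [m]. /exinpunude/ → eximpunude.
Rule 2 (intervocalic spirantization): /d/ is a stop between vowels /u/ and /e/, so it spirantizes to the fricative [z]. /eximpunude/ → eximpunuze.

eximpunuze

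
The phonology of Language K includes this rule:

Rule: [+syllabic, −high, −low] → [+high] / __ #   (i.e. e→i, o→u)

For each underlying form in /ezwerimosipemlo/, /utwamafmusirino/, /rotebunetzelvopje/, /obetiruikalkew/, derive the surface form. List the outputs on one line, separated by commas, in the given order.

/ezwerimosipemlo/: /o/ is a mid vowel in word-final position, so it raises to [u]. → [ezwerimosipemlu].
/utwamafmusirino/: /o/ is a mid vowel in word-final position, so it raises to [u]. → [utwamafmusirinu].
/rotebunetzelvopje/: /e/ is a mid vowel in word-final position, so it raises to [i]. → [rotebunetzelvopji].
/obetiruikalkew/: the rule's environment is not met; surfaces unchanged as [obetiruikalkew].

ezwerimosipemlu, utwamafmusirinu, rotebunetzelvopji, obetiruikalkew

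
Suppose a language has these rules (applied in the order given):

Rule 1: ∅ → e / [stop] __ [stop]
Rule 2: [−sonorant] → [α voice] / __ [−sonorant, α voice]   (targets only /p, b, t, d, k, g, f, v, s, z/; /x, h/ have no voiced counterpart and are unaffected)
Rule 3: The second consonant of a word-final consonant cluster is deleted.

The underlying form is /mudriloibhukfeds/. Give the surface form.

mudriloiphukfet

Rule 1 (stop-cluster e-epenthesis): no segment meets the environment; /mudriloibhukfeds/ is unchanged.
Rule 2 (regressive voicing assimilation): /b/ precedes the voiceless obstruent /h/, so it devoices to [p] by assimilation. /d/ precedes the voiceless obstruent /s/, so it devoices to [t] by assimilation. /mudriloibhukfeds/ → mudriloiphukfets.
Rule 3 (final cluster simplification): /s/ is the second consonant of a word-final cluster /ts/, so it deletes. /mudriloiphukfets/ → mudriloiphukfet.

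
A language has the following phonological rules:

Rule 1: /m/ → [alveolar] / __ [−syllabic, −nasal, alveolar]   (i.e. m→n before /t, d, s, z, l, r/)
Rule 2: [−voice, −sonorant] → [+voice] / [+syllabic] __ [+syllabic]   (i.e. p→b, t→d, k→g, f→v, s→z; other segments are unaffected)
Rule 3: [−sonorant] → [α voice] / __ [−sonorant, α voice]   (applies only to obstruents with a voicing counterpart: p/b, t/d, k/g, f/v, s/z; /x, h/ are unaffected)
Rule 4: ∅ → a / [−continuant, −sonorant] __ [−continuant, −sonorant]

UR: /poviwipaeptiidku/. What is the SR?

poviwibaepatiitaku

Rule 1 (nasal place assimilation): no segment meets the environment; /poviwipaeptiidku/ is unchanged.
Rule 2 (intervocalic voicing): /p/ is a voiceless obstruent between vowels /i/ and /a/, so it voices to [b]. /poviwipaeptiidku/ → poviwibaeptiidku.
Rule 3 (regressive voicing assimilation): /d/ precedes the voiceless obstruent /k/, so it devoices to [t] by assimilation. /poviwibaeptiidku/ → poviwibaeptiitku.
Rule 4 (stop-cluster a-epenthesis): /p/ and /t/ form a stop–stop cluster, so [a] is inserted between them. /t/ and /k/ form a stop–stop cluster, so [a] is inserted between them. /poviwibaeptiitku/ → poviwibaepatiitaku.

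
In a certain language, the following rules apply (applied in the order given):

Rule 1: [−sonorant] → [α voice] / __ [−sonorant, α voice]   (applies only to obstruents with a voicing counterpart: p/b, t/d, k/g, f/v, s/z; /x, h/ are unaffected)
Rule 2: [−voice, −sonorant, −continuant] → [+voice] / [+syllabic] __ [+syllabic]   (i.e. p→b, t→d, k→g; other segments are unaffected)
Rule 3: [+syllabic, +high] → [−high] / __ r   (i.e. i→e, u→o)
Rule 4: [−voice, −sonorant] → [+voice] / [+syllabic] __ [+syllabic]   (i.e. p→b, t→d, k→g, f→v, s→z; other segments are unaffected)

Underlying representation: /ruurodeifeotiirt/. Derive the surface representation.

ruorodeiveodiert

Rule 1 (regressive voicing assimilation): no segment meets the environment; /ruurodeifeotiirt/ is unchanged.
Rule 2 (intervocalic voicing): /t/ is a voiceless stop between vowels /o/ and /i/, so it voices to [d]. /ruurodeifeotiirt/ → ruurodeifeodiirt.
Rule 3 (pre-rhotic lowering): /u/ is a high vowel immediately before /r/, so it lowers to [o]. /i/ is a high vowel immediately before /r/, so it lowers to [e]. /ruurodeifeodiirt/ → ruorodeifeodiert.
Rule 4 (intervocalic voicing): /f/ is a voiceless obstruent between vowels /i/ and /e/, so it voices to [v]. /ruorodeifeodiert/ → ruorodeiveodiert.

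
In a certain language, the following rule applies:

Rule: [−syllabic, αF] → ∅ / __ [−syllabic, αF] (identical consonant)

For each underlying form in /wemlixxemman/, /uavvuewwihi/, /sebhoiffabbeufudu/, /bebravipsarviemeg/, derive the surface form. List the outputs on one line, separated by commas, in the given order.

/wemlixxemman/: /xx/ is a geminate; the first /x/ deletes. /mm/ is a geminate; the first /m/ deletes. → [wemlixeman].
/uavvuewwihi/: /vv/ is a geminate; the first /v/ deletes. /ww/ is a geminate; the first /w/ deletes. → [uavuewihi].
/sebhoiffabbeufudu/: /ff/ is a geminate; the first /f/ deletes. /bb/ is a geminate; the first /b/ deletes. → [sebhoifabeufudu].
/bebravipsarviemeg/: the rule's environment is not met; surfaces unchanged as [bebravipsarviemeg].

wemlixeman, uavuewihi, sebhoifabeufudu, bebravipsarviemeg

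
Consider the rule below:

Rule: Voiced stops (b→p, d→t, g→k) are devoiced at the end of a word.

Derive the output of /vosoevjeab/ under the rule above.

/b/ is a voiced stop in word-final position, so it devoices to [p].
Surface form: [vosoevjeap].

vosoevjeap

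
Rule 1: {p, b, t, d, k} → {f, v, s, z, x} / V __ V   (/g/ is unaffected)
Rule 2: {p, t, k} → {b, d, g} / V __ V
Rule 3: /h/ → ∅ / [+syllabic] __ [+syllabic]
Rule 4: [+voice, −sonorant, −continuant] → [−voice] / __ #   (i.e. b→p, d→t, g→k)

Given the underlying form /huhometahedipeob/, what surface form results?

huomesaezifeop

Rule 1 (intervocalic spirantization): /t/ is a stop between vowels /e/ and /a/, so it spirantizes to the fricative [s]. /d/ is a stop between vowels /e/ and /i/, so it spirantizes to the fricative [z]. /p/ is a stop between vowels /i/ and /e/, so it spirantizes to the fricative [f]. /huhometahedipeob/ → huhomesahezifeob.
Rule 2 (intervocalic voicing): no segment meets the environment; /huhomesahezifeob/ is unchanged.
Rule 3 (intervocalic h-deletion): /h/ occurs between vowels /u/ and /o/, so it deletes. /h/ occurs between vowels /a/ and /e/, so it deletes. /huhomesahezifeob/ → huomesaezifeob.
Rule 4 (final devoicing): /b/ is a voiced stop in word-final position, so it devoices to [p]. /huomesaezifeob/ → huomesaezifeop.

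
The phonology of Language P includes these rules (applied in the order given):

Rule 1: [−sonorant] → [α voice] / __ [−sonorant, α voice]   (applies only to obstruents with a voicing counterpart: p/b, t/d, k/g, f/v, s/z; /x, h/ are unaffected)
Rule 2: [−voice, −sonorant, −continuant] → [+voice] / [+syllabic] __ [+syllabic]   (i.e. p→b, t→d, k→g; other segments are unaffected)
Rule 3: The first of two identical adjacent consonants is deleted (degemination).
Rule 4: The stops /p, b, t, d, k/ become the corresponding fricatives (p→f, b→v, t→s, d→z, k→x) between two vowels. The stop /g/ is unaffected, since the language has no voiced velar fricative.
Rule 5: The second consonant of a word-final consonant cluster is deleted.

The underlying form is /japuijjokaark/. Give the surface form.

javuijogaar

Rule 1 (regressive voicing assimilation): no segment meets the environment; /japuijjokaark/ is unchanged.
Rule 2 (intervocalic voicing): /p/ is a voiceless stop between vowels /a/ and /u/, so it voices to [b]. /k/ is a voiceless stop between vowels /o/ and /a/, so it voices to [g]. /japuijjokaark/ → jabuijjogaark.
Rule 3 (degemination): /jj/ is a geminate; the first /j/ deletes. /jabuijjogaark/ → jabuijogaark.
Rule 4 (intervocalic spirantization): /b/ is a stop between vowels /a/ and /u/, so it spirantizes to the fricative [v]. /jabuijogaark/ → javuijogaark.
Rule 5 (final cluster simplification): /k/ is the second consonant of a word-final cluster /rk/, so it deletes. /javuijogaark/ → javuijogaar.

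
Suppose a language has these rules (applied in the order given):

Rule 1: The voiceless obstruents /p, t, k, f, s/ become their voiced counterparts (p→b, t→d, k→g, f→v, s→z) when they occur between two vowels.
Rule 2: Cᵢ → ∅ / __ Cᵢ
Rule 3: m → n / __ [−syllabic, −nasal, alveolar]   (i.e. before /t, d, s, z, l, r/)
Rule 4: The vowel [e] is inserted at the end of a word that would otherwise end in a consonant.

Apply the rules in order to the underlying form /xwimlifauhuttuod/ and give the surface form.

xwinlivauhutuode

Rule 1 (intervocalic voicing): /f/ is a voiceless obstruent between vowels /i/ and /a/, so it voices to [v]. /xwimlifauhuttuod/ → xwimlivauhuttuod.
Rule 2 (degemination): /tt/ is a geminate; the first /t/ deletes. /xwimlivauhuttuod/ → xwimlivauhutuod.
Rule 3 (nasal place assimilation): /m/ precedes the alveolar consonant /l/, so it assimilates in place to [n]. /xwimlivauhutuod/ → xwinlivauhutuod.
Rule 4 (final e-epenthesis): the form ends in the consonant /d/, so [e] is inserted word-finally. /xwinlivauhutuod/ → xwinlivauhutuode.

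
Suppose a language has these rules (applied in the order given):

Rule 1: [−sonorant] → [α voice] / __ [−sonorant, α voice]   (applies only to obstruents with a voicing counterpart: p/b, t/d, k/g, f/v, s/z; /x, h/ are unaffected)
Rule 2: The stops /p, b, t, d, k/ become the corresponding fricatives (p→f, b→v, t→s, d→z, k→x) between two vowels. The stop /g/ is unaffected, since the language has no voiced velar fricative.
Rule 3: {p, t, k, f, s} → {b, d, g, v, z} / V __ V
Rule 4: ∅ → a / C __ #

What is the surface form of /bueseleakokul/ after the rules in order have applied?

Rule 1 (regressive voicing assimilation): no segment meets the environment; /bueseleakokul/ is unchanged.
Rule 2 (intervocalic spirantization): /k/ is a stop between vowels /a/ and /o/, so it spirantizes to the fricative [x]. /k/ is a stop between vowels /o/ and /u/, so it spirantizes to the fricative [x]. /bueseleakokul/ → bueseleaxoxul.
Rule 3 (intervocalic voicing): /s/ is a voiceless obstruent between vowels /e/ and /e/, so it voices to [z]. /bueseleaxoxul/ → buezeleaxoxul.
Rule 4 (final a-epenthesis): the form ends in the consonant /l/, so [a] is inserted word-finally. /buezeleaxoxul/ → buezeleaxoxula.

buezeleaxoxula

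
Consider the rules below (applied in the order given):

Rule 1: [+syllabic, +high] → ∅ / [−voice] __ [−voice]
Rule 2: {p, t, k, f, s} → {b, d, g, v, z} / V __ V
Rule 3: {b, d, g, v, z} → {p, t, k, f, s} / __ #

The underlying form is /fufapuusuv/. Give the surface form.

Rule 1 (high vowel syncope): /u/ is a high vowel flanked by voiceless consonants /f/ and /f/, so it deletes. /fufapuusuv/ → ffapuusuv.
Rule 2 (intervocalic voicing): /p/ is a voiceless obstruent between vowels /a/ and /u/, so it voices to [b]. /s/ is a voiceless obstruent between vowels /u/ and /u/, so it voices to [z]. /ffapuusuv/ → ffabuuzuv.
Rule 3 (final devoicing): /v/ is a voiced obstruent in word-final position, so it devoices to [f]. /ffabuuzuv/ → ffabuuzuf.

ffabuuzuf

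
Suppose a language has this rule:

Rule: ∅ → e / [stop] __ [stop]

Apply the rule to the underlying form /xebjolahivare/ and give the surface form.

No segment of /xebjolahivare/ meets the structural description of the rule, so the form surfaces unchanged.

xebjolahivare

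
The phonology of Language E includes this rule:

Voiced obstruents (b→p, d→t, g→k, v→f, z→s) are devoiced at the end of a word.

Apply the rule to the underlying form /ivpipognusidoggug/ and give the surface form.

ivpipognusidogguk

/g/ is a voiced obstruent in word-final position, so it devoices to [k].
The other instances of /v/, /g/, /d/ do not occur in the required environment and remain unchanged.
Surface form: [ivpipognusidogguk].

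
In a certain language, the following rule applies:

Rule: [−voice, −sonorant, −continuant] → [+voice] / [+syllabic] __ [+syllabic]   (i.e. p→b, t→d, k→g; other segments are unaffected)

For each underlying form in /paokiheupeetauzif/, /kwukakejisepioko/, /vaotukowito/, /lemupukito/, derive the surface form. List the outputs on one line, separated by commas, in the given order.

/paokiheupeetauzif/: /k/ is a voiceless stop between vowels /o/ and /i/, so it voices to [g]. /p/ is a voiceless stop between vowels /u/ and /e/, so it voices to [b]. /t/ is a voiceless stop between vowels /e/ and /a/, so it voices to [d]. → [paogiheubeedauzif].
/kwukakejisepioko/: /k/ is a voiceless stop between vowels /u/ and /a/, so it voices to [g]. /k/ is a voiceless stop between vowels /a/ and /e/, so it voices to [g]. /p/ is a voiceless stop between vowels /e/ and /i/, so it voices to [b]. /k/ is a voiceless stop between vowels /o/ and /o/, so it voices to [g]. → [kwugagejisebiogo].
/vaotukowito/: /t/ is a voiceless stop between vowels /o/ and /u/, so it voices to [d]. /k/ is a voiceless stop between vowels /u/ and /o/, so it voices to [g]. /t/ is a voiceless stop between vowels /i/ and /o/, so it voices to [d]. → [vaodugowido].
/lemupukito/: /p/ is a voiceless stop between vowels /u/ and /u/, so it voices to [b]. /k/ is a voiceless stop between vowels /u/ and /i/, so it voices to [g]. /t/ is a voiceless stop between vowels /i/ and /o/, so it voices to [d]. → [lemubugido].

paogiheubeedauzif, kwugagejisebiogo, vaodugowido, lemubugido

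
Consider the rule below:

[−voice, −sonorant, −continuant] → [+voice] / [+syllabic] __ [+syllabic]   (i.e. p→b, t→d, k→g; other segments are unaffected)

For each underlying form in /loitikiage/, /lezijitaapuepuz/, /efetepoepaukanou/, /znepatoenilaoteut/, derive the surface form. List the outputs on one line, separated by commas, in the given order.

loidigiage, lezijidaabuebuz, efedeboebauganou, znebadoenilaodeut

/loitikiage/: /t/ is a voiceless stop between vowels /i/ and /i/, so it voices to [d]. /k/ is a voiceless stop between vowels /i/ and /i/, so it voices to [g]. → [loidigiage].
/lezijitaapuepuz/: /t/ is a voiceless stop between vowels /i/ and /a/, so it voices to [d]. /p/ is a voiceless stop between vowels /a/ and /u/, so it voices to [b]. /p/ is a voiceless stop between vowels /e/ and /u/, so it voices to [b]. → [lezijidaabuebuz].
/efetepoepaukanou/: /t/ is a voiceless stop between vowels /e/ and /e/, so it voices to [d]. /p/ is a voiceless stop between vowels /e/ and /o/, so it voices to [b]. /p/ is a voiceless stop between vowels /e/ and /a/, so it voices to [b]. /k/ is a voiceless stop between vowels /u/ and /a/, so it voices to [g]. → [efedeboebauganou].
/znepatoenilaoteut/: /p/ is a voiceless stop between vowels /e/ and /a/, so it voices to [b]. /t/ is a voiceless stop between vowels /a/ and /o/, so it voices to [d]. /t/ is a voiceless stop between vowels /o/ and /e/, so it voices to [d]. → [znebadoenilaodeut].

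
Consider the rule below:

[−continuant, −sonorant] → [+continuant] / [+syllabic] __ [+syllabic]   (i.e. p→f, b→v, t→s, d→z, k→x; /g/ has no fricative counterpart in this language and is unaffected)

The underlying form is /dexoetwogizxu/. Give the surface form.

No segment of /dexoetwogizxu/ meets the structural description of the rule, so the form surfaces unchanged.

dexoetwogizxu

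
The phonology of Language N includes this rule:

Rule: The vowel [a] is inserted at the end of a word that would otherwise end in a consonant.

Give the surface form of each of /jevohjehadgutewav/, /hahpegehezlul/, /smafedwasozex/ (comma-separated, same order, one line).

/jevohjehadgutewav/: the form ends in the consonant /v/, so [a] is inserted word-finally. → [jevohjehadgutewava].
/hahpegehezlul/: the form ends in the consonant /l/, so [a] is inserted word-finally. → [hahpegehezlula].
/smafedwasozex/: the form ends in the consonant /x/, so [a] is inserted word-finally. → [smafedwasozexa].

jevohjehadgutewava, hahpegehezlula, smafedwasozexa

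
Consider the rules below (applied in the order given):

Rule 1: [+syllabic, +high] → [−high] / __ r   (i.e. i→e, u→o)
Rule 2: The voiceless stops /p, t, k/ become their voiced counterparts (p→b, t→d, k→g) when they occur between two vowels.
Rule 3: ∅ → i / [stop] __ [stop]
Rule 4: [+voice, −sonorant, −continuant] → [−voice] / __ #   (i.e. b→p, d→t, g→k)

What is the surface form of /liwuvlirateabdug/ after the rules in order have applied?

Rule 1 (pre-rhotic lowering): /i/ is a high vowel immediately before /r/, so it lowers to [e]. /liwuvlirateabdug/ → liwuvlerateabdug.
Rule 2 (intervocalic voicing): /t/ is a voiceless stop between vowels /a/ and /e/, so it voices to [d]. /liwuvlerateabdug/ → liwuvleradeabdug.
Rule 3 (stop-cluster i-epenthesis): /b/ and /d/ form a stop–stop cluster, so [i] is inserted between them. /liwuvleradeabdug/ → liwuvleradeabidug.
Rule 4 (final devoicing): /g/ is a voiced stop in word-final position, so it devoices to [k]. /liwuvleradeabidug/ → liwuvleradeabiduk.

liwuvleradeabiduk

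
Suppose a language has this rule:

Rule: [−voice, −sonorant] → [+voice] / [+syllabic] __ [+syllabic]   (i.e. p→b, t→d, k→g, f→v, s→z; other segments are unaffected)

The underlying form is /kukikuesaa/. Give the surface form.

Scanning /kukikuesaa/: /k/ at position 1 is not in the conditioning environment; /k/ is a voiceless obstruent between vowels /u/ and /i/, so it voices to [g]; /k/ is a voiceless obstruent between vowels /i/ and /u/, so it voices to [g]; /s/ is a voiceless obstruent between vowels /e/ and /a/, so it voices to [z].
Result: [kugiguezaa].

kugiguezaa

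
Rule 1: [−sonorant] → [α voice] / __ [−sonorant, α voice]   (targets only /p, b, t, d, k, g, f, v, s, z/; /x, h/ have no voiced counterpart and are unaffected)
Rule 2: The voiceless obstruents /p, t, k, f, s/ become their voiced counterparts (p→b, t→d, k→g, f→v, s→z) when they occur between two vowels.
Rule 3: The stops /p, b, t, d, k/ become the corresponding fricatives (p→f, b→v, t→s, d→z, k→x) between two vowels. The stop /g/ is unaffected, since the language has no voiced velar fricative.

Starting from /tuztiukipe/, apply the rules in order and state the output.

tustiugive

Rule 1 (regressive voicing assimilation): /z/ precedes the voiceless obstruent /t/, so it devoices to [s] by assimilation. /tuztiukipe/ → tustiukipe.
Rule 2 (intervocalic voicing): /k/ is a voiceless obstruent between vowels /u/ and /i/, so it voices to [g]. /p/ is a voiceless obstruent between vowels /i/ and /e/, so it voices to [b]. /tustiukipe/ → tustiugibe.
Rule 3 (intervocalic spirantization): /b/ is a stop between vowels /i/ and /e/, so it spirantizes to the fricative [v]. /tustiugibe/ → tustiugive.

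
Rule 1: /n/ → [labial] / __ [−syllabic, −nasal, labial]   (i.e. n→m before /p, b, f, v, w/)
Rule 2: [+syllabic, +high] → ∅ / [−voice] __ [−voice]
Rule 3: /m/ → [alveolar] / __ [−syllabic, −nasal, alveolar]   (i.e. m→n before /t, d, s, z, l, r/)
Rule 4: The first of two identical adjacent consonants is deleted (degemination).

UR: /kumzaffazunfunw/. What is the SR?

kunzafazumfumw

Rule 1 (nasal place assimilation): /n/ precedes the labial consonant /f/, so it assimilates in place to [m]. /n/ precedes the labial consonant /w/, so it assimilates in place to [m]. /kumzaffazunfunw/ → kumzaffazumfumw.
Rule 2 (high vowel syncope): no segment meets the environment; /kumzaffazumfumw/ is unchanged.
Rule 3 (nasal place assimilation): /m/ precedes the alveolar consonant /z/, so it assimilates in place to [n]. /kumzaffazumfumw/ → kunzaffazumfumw.
Rule 4 (degemination): /ff/ is a geminate; the first /f/ deletes. /kunzaffazumfumw/ → kunzafazumfumw.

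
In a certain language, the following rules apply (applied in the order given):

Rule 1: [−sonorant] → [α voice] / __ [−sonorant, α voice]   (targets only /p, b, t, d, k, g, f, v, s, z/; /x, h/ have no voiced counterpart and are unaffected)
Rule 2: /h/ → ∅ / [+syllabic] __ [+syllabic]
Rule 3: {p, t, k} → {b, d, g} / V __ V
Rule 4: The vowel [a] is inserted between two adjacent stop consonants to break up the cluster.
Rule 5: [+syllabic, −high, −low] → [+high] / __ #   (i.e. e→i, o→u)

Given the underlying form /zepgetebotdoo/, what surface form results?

zebagedebodadou

Rule 1 (regressive voicing assimilation): /p/ precedes the voiced obstruent /g/, so it voices to [b] by assimilation. /t/ precedes the voiced obstruent /d/, so it voices to [d] by assimilation. /zepgetebotdoo/ → zebgeteboddoo.
Rule 2 (intervocalic h-deletion): no segment meets the environment; /zebgeteboddoo/ is unchanged.
Rule 3 (intervocalic voicing): /t/ is a voiceless stop between vowels /e/ and /e/, so it voices to [d]. /zebgeteboddoo/ → zebgedeboddoo.
Rule 4 (stop-cluster a-epenthesis): /b/ and /g/ form a stop–stop cluster, so [a] is inserted between them. /d/ and /d/ form a stop–stop cluster, so [a] is inserted between them. /zebgedeboddoo/ → zebagedebodadoo.
Rule 5 (final vowel raising): /o/ is a mid vowel in word-final position, so it raises to [u]. /zebagedebodadoo/ → zebagedebodadou.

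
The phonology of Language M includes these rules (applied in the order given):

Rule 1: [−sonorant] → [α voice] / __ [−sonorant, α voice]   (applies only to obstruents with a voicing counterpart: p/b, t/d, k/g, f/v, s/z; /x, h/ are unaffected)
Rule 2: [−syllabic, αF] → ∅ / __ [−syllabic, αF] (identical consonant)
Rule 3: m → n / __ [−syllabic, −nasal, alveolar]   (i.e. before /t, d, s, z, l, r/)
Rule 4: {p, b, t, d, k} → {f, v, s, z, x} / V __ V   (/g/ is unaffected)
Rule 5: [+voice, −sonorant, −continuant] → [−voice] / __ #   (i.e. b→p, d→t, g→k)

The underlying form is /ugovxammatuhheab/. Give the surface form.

Rule 1 (regressive voicing assimilation): /v/ precedes the voiceless obstruent /x/, so it devoices to [f] by assimilation. /ugovxammatuhheab/ → ugofxammatuhheab.
Rule 2 (degemination): /mm/ is a geminate; the first /m/ deletes. /hh/ is a geminate; the first /h/ deletes. /ugofxammatuhheab/ → ugofxamatuheab.
Rule 3 (nasal place assimilation): no segment meets the environment; /ugofxamatuheab/ is unchanged.
Rule 4 (intervocalic spirantization): /t/ is a stop between vowels /a/ and /u/, so it spirantizes to the fricative [s]. /ugofxamatuheab/ → ugofxamasuheab.
Rule 5 (final devoicing): /b/ is a voiced stop in word-final position, so it devoices to [p]. /ugofxamasuheab/ → ugofxamasuheap.

ugofxamasuheap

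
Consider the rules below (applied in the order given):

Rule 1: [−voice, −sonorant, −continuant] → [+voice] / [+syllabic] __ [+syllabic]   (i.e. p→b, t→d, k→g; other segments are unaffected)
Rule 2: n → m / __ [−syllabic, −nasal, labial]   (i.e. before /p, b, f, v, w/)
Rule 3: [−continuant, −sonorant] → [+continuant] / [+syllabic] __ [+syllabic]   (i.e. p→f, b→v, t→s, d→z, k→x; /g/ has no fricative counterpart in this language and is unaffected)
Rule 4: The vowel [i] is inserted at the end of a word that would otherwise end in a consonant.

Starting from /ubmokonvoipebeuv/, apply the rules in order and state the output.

ubmogomvoiveveuvi

Rule 1 (intervocalic voicing): /k/ is a voiceless stop between vowels /o/ and /o/, so it voices to [g]. /p/ is a voiceless stop between vowels /i/ and /e/, so it voices to [b]. /ubmokonvoipebeuv/ → ubmogonvoibebeuv.
Rule 2 (nasal place assimilation): /n/ precedes the labial consonant /v/, so it assimilates in place to [m]. /ubmogonvoibebeuv/ → ubmogomvoibebeuv.
Rule 3 (intervocalic spirantization): /b/ is a stop between vowels /i/ and /e/, so it spirantizes to the fricative [v]. /b/ is a stop between vowels /e/ and /e/, so it spirantizes to the fricative [v]. /ubmogomvoibebeuv/ → ubmogomvoiveveuv.
Rule 4 (final i-epenthesis): the form ends in the consonant /v/, so [i] is inserted word-finally. /ubmogomvoiveveuv/ → ubmogomvoiveveuvi.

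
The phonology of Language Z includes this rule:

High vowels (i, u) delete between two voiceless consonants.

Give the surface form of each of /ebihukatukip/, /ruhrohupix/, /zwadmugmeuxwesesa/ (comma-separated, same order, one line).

/ebihukatukip/: /u/ is a high vowel flanked by voiceless consonants /h/ and /k/, so it deletes. /u/ is a high vowel flanked by voiceless consonants /t/ and /k/, so it deletes. /i/ is a high vowel flanked by voiceless consonants /k/ and /p/, so it deletes. → [ebihkatkp].
/ruhrohupix/: /u/ is a high vowel flanked by voiceless consonants /h/ and /p/, so it deletes. /i/ is a high vowel flanked by voiceless consonants /p/ and /x/, so it deletes. → [ruhrohpx].
/zwadmugmeuxwesesa/: the rule's environment is not met; surfaces unchanged as [zwadmugmeuxwesesa].

ebihkatkp, ruhrohpx, zwadmugmeuxwesesa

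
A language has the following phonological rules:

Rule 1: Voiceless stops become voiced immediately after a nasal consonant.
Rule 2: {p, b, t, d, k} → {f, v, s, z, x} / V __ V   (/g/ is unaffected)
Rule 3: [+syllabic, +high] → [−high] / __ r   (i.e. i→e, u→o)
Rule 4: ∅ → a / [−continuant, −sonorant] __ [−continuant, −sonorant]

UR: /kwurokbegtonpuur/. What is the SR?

Rule 1 (post-nasal voicing): /p/ is a voiceless stop immediately after the nasal /n/, so it voices to [b]. /kwurokbegtonpuur/ → kwurokbegtonbuur.
Rule 2 (intervocalic spirantization): no segment meets the environment; /kwurokbegtonbuur/ is unchanged.
Rule 3 (pre-rhotic lowering): /u/ is a high vowel immediately before /r/, so it lowers to [o]. /u/ is a high vowel immediately before /r/, so it lowers to [o]. /kwurokbegtonbuur/ → kworokbegtonbuor.
Rule 4 (stop-cluster a-epenthesis): /k/ and /b/ form a stop–stop cluster, so [a] is inserted between them. /g/ and /t/ form a stop–stop cluster, so [a] is inserted between them. /kworokbegtonbuor/ → kworokabegatonbuor.

kworokabegatonbuor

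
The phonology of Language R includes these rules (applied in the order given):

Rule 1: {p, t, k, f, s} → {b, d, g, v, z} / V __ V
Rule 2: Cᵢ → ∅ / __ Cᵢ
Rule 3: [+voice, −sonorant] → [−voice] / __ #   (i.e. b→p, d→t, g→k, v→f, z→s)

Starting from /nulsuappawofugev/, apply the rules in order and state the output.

Rule 1 (intervocalic voicing): /f/ is a voiceless obstruent between vowels /o/ and /u/, so it voices to [v]. /nulsuappawofugev/ → nulsuappawovugev.
Rule 2 (degemination): /pp/ is a geminate; the first /p/ deletes. /nulsuappawovugev/ → nulsuapawovugev.
Rule 3 (final devoicing): /v/ is a voiced obstruent in word-final position, so it devoices to [f]. /nulsuapawovugev/ → nulsuapawovugef.

nulsuapawovugef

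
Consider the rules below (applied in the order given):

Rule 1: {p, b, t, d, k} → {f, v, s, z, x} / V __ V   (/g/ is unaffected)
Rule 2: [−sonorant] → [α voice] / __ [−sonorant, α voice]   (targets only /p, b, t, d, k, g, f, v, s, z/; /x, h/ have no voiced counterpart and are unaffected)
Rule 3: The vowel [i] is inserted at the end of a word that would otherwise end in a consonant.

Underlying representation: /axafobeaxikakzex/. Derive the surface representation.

axafoveaxixagzexi

Rule 1 (intervocalic spirantization): /b/ is a stop between vowels /o/ and /e/, so it spirantizes to the fricative [v]. /k/ is a stop between vowels /i/ and /a/, so it spirantizes to the fricative [x]. /axafobeaxikakzex/ → axafoveaxixakzex.
Rule 2 (regressive voicing assimilation): /k/ precedes the voiced obstruent /z/, so it voices to [g] by assimilation. /axafoveaxixakzex/ → axafoveaxixagzex.
Rule 3 (final i-epenthesis): the form ends in the consonant /x/, so [i] is inserted word-finally. /axafoveaxixagzex/ → axafoveaxixagzexi.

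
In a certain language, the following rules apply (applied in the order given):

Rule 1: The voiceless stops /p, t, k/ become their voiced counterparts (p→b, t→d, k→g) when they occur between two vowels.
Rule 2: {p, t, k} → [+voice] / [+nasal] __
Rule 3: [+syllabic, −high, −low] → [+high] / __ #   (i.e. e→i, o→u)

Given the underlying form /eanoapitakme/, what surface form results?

eanoabidakmi

Rule 1 (intervocalic voicing): /p/ is a voiceless stop between vowels /a/ and /i/, so it voices to [b]. /t/ is a voiceless stop between vowels /i/ and /a/, so it voices to [d]. /eanoapitakme/ → eanoabidakme.
Rule 2 (post-nasal voicing): no segment meets the environment; /eanoabidakme/ is unchanged.
Rule 3 (final vowel raising): /e/ is a mid vowel in word-final position, so it raises to [i]. /eanoabidakme/ → eanoabidakmi.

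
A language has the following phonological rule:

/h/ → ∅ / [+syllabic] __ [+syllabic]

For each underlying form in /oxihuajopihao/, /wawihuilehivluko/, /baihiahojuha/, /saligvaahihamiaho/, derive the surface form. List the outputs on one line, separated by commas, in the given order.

oxiuajopiao, wawiuileivluko, baiiaojua, saligvaaiamiao

/oxihuajopihao/: /h/ occurs between vowels /i/ and /u/, so it deletes. /h/ occurs between vowels /i/ and /a/, so it deletes. → [oxiuajopiao].
/wawihuilehivluko/: /h/ occurs between vowels /i/ and /u/, so it deletes. /h/ occurs between vowels /e/ and /i/, so it deletes. → [wawiuileivluko].
/baihiahojuha/: /h/ occurs between vowels /i/ and /i/, so it deletes. /h/ occurs between vowels /a/ and /o/, so it deletes. /h/ occurs between vowels /u/ and /a/, so it deletes. → [baiiaojua].
/saligvaahihamiaho/: /h/ occurs between vowels /a/ and /i/, so it deletes. /h/ occurs between vowels /i/ and /a/, so it deletes. /h/ occurs between vowels /a/ and /o/, so it deletes. → [saligvaaiamiao].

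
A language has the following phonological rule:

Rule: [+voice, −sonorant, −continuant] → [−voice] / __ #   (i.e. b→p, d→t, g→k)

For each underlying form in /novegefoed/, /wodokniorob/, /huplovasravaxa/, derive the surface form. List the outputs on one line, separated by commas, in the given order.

novegefoet, wodokniorop, huplovasravaxa

/novegefoed/: /d/ is a voiced stop in word-final position, so it devoices to [t]. → [novegefoet].
/wodokniorob/: /b/ is a voiced stop in word-final position, so it devoices to [p]. → [wodokniorop].
/huplovasravaxa/: the rule's environment is not met; surfaces unchanged as [huplovasravaxa].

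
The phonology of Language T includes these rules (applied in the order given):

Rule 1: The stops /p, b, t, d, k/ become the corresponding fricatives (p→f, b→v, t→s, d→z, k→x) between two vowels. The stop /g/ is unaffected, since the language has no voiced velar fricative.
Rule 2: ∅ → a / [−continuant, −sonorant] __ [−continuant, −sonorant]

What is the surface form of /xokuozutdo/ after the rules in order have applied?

Rule 1 (intervocalic spirantization): /k/ is a stop between vowels /o/ and /u/, so it spirantizes to the fricative [x]. /xokuozutdo/ → xoxuozutdo.
Rule 2 (stop-cluster a-epenthesis): /t/ and /d/ form a stop–stop cluster, so [a] is inserted between them. /xoxuozutdo/ → xoxuozutado.

xoxuozutado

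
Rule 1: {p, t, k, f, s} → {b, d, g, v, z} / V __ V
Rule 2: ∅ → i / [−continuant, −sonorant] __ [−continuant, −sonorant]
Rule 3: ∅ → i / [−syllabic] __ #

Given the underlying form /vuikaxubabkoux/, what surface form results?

Rule 1 (intervocalic voicing): /k/ is a voiceless obstruent between vowels /i/ and /a/, so it voices to [g]. /vuikaxubabkoux/ → vuigaxubabkoux.
Rule 2 (stop-cluster i-epenthesis): /b/ and /k/ form a stop–stop cluster, so [i] is inserted between them. /vuigaxubabkoux/ → vuigaxubabikoux.
Rule 3 (final i-epenthesis): the form ends in the consonant /x/, so [i] is inserted word-finally. /vuigaxubabikoux/ → vuigaxubabikouxi.

vuigaxubabikouxi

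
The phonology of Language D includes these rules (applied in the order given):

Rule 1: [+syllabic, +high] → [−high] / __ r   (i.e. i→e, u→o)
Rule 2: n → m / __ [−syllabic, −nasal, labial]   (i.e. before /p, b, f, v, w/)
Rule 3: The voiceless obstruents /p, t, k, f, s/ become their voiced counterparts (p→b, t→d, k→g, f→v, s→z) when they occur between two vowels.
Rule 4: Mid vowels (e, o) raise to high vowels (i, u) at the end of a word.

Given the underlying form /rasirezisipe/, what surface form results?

Rule 1 (pre-rhotic lowering): /i/ is a high vowel immediately before /r/, so it lowers to [e]. /rasirezisipe/ → raserezisipe.
Rule 2 (nasal place assimilation): no segment meets the environment; /raserezisipe/ is unchanged.
Rule 3 (intervocalic voicing): /s/ is a voiceless obstruent between vowels /a/ and /e/, so it voices to [z]. /s/ is a voiceless obstruent between vowels /i/ and /i/, so it voices to [z]. /p/ is a voiceless obstruent between vowels /i/ and /e/, so it voices to [b]. /raserezisipe/ → razerezizibe.
Rule 4 (final vowel raising): /e/ is a mid vowel in word-final position, so it raises to [i]. /razerezizibe/ → razerezizibi.

razerezizibi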